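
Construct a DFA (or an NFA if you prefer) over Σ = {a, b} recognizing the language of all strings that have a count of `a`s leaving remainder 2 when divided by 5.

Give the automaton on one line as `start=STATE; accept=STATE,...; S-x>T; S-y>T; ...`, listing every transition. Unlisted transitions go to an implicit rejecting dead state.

start=s0; accept=s2; s0-a>s1; s0-b>s0; s1-a>s2; s1-b>s1; s2-a>s3; s2-b>s2; s3-a>s4; s3-b>s3; s4-a>s0; s4-b>s4

The only thing that matters is how many `a`s have appeared, reduced mod 5. Use one state per residue: s0 for 0, …, s4 for 4. Reading `a` moves to the next residue; anything else stays put. s2 is accepting.
5 states suffice.
        a   b  
>  s0   s1  s0 
   s1   s2  s1 
 * s2   s3  s2 
   s3   s4  s3 
   s4   s0  s4 
(> = start, * = accepting)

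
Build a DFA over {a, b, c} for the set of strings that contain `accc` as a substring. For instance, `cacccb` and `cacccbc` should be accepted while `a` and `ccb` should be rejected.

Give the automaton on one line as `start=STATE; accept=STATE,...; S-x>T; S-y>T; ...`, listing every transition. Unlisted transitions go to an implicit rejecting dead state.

start=q0; accept=q4; q0-a>q1; q0-b>q0; q0-c>q0; q1-a>q1; q1-b>q0; q1-c>q2; q2-a>q1; q2-b>q0; q2-c>q3; q3-a>q1; q3-b>q0; q3-c>q4; q4-a>q4; q4-b>q4; q4-c>q4

Track how much of `accc` has been matched so far: state q0 is no progress, q4 is the absorbing accept state reached once `accc` has occurred. Intermediate states record partial matches; on a mismatch, fall back to the longest reusable overlap.
A 5-state machine:
        a   b   c  
>  q0   q1  q0  q0 
   q1   q1  q0  q2 
   q2   q1  q0  q3 
   q3   q1  q0  q4 
 * q4   q4  q4  q4 
(> = start, * = accepting)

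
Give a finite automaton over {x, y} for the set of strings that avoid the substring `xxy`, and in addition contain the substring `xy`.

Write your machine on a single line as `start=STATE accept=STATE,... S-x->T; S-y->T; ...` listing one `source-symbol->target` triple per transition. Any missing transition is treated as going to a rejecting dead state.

start=q0; accept=q3,q4,q5; q0-x->q1; q0-y->q0; q1-x->q2; q1-y->q3; q2-x->q2; q2-y->q2; q3-x->q4; q3-y->q3; q4-x->q5; q4-y->q3; q5-x->q5; q5-y->q2

Handle the two conditions separately and then intersect. One (4 states) tracks partial matches of the forbidden pattern `xxy`; the other (3 states) tracks whether and how much of `xy` has been seen. Each combined state is a pair, one component from each; accept when both components accept. Minimizing collapses redundant product states.
        x   y  
>  q0   q1  q0 
   q1   q2  q3 
   q2   q2  q2 
 * q3   q4  q3 
 * q4   q5  q3 
 * q5   q5  q2 
(> = start, * = accepting)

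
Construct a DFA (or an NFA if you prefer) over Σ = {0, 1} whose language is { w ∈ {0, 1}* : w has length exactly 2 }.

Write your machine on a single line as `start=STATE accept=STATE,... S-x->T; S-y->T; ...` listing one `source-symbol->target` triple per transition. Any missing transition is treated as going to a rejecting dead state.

We only need to distinguish lengths 0, 1, …, 2, and '>2'. Chain q0 → q1 → q2 → q3 on every symbol, with q3 looping. Accepting states: {q2}.
With 4 states:
        0   1  
>  q0   q1  q1 
   q1   q2  q2 
 * q2   q3  q3 
   q3   q3  q3 
(> = start, * = accepting)

start=q0; accept=q2; q0-0->q1; q0-1->q1; q1-0->q2; q1-1->q2; q2-0->q3; q2-1->q3; q3-0->q3; q3-1->q3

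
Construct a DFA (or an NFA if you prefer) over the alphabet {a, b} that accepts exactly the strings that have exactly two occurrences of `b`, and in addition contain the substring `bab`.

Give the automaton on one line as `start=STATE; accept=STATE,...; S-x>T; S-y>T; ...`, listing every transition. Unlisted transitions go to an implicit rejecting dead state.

start=s0; accept=s4; s0-a>s0; s0-b>s1; s1-a>s2; s1-b>s3; s2-a>s3; s2-b>s4; s3-a>s3; s3-b>s3; s4-a>s4; s4-b>s3

Run two small machines in parallel and take their product. One (4 states) tracks the count of `b`s, saturating at 3; the other (4 states) tracks whether and how much of `bab` has been seen. Each combined state is a pair, one component from each; accept when both components accept. Minimizing collapses redundant product states.
5 states suffice.
        a   b  
>  s0   s0  s1 
   s1   s2  s3 
   s2   s3  s4 
   s3   s3  s3 
 * s4   s4  s3 
(> = start, * = accepting)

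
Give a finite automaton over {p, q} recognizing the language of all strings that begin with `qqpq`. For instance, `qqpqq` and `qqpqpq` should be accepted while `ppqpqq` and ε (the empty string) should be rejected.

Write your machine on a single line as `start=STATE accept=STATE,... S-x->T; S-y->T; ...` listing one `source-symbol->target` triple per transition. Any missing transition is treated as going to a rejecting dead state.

Walk along `qqpq` while the input agrees: from S0 take `q` to S1, and so on. Any deviation drops to the rejecting sink S5. Once S4 is reached the prefix is confirmed and every continuation is accepted.
A 6-state machine:
        p   q  
>  S0   S5  S1 
   S1   S5  S2 
   S2   S3  S5 
   S3   S5  S4 
 * S4   S4  S4 
   S5   S5  S5 
(> = start, * = accepting)

start=S0; accept=S4; S0-p->S5; S0-q->S1; S1-p->S5; S1-q->S2; S2-p->S3; S2-q->S5; S3-p->S5; S3-q->S4; S4-p->S4; S4-q->S4; S5-p->S5; S5-q->S5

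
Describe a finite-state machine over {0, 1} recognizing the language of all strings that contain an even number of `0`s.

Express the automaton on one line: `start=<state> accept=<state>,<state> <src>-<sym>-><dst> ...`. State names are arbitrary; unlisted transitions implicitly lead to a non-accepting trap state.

start=A accept=A A-0->B A-1->A B-0->A B-1->B

The only thing that matters is how many `0`s have appeared, reduced mod 2. Use one state per residue: A for 0, …, B for 1. Reading `0` moves to the next residue; anything else stays put. A is accepting.
       0  1 
>* A   B  A 
   B   A  B 
(> = start, * = accepting)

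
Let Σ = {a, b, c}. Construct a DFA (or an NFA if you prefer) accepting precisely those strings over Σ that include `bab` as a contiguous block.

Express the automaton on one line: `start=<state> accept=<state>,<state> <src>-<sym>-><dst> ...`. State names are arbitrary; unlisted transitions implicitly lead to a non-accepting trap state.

Track how much of `bab` has been matched so far: state S0 is no progress, S3 is the absorbing accept state reached once `bab` has occurred. Intermediate states record partial matches; on a mismatch, fall back to the longest reusable overlap.
A 4-state machine:
        a   b   c  
>  S0   S0  S1  S0 
   S1   S2  S1  S0 
   S2   S0  S3  S0 
 * S3   S3  S3  S3 
(> = start, * = accepting)

start=S0 accept=S3 S0-a->S0 S0-b->S1 S0-c->S0 S1-a->S2 S1-b->S1 S1-c->S0 S2-a->S0 S2-b->S3 S2-c->S0 S3-a->S3 S3-b->S3 S3-c->S3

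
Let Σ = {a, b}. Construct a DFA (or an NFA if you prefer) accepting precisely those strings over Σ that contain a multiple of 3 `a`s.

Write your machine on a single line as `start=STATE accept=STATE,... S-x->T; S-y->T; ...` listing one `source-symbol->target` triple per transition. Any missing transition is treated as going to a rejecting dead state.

Keep the running count of `a`s modulo 3: each `a` advances along the cycle q0 → q1 → q2 → q0 while other symbols loop. Accept at q0.
With 3 states:
        a   b  
>* q0   q1  q0 
   q1   q2  q1 
   q2   q0  q2 
(> = start, * = accepting)

start=q0; accept=q0; q0-a->q1; q0-b->q0; q1-a->q2; q1-b->q1; q2-a->q0; q2-b->q2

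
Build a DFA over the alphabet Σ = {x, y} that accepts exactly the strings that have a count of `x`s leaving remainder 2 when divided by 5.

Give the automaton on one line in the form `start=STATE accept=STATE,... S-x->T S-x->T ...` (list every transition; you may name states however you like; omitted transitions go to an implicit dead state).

start=q0 accept=q2 q0-x->q1 q0-y->q0 q1-x->q2 q1-y->q1 q2-x->q3 q2-y->q2 q3-x->q4 q3-y->q3 q4-x->q0 q4-y->q4

The only thing that matters is how many `x`s have appeared, reduced mod 5. Use one state per residue: q0 for 0, …, q4 for 4. Reading `x` moves to the next residue; anything else stays put. q2 is accepting.
A 5-state machine:
        x   y  
>  q0   q1  q0 
   q1   q2  q1 
 * q2   q3  q2 
   q3   q4  q3 
   q4   q0  q4 
(> = start, * = accepting)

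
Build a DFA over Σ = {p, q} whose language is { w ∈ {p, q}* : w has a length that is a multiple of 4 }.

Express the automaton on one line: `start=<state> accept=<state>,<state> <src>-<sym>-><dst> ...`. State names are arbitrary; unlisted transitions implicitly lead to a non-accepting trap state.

start=A accept=A A-p->B A-q->B B-p->C B-q->C C-p->D C-q->D D-p->A D-q->A

Only the length mod 4 matters, so use a 4-cycle: from any state, every input symbol moves to the next state, wrapping D back to A. Mark A accepting.
With 4 states:
       p  q 
>* A   B  B 
   B   C  C 
   C   D  D 
   D   A  A 
(> = start, * = accepting)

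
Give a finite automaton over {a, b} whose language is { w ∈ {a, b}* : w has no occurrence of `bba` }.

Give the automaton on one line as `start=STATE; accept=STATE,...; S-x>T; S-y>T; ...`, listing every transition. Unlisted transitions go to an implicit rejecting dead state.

start=q0; accept=q0,q1,q2; q0-a>q0; q0-b>q1; q1-a>q0; q1-b>q2; q2-a>q3; q2-b>q2; q3-a>q3; q3-b>q3

Track partial matches of the forbidden pattern `bba`. State q3 is a dead state reached once `bba` has occurred; every other state accepts. q0 means no part of `bba` is currently matched.
4 states suffice.
        a   b  
>* q0   q0  q1 
 * q1   q0  q2 
 * q2   q3  q2 
   q3   q3  q3 
(> = start, * = accepting)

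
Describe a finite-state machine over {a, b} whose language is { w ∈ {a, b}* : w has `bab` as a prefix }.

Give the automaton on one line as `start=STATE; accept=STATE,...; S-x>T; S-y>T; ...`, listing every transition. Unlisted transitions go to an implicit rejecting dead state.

Walk along `bab` while the input agrees: from s0 take `b` to s1, and so on. Any deviation drops to the rejecting sink s4. Once s3 is reached the prefix is confirmed and every continuation is accepted.
5 states suffice.
        a   b  
>  s0   s4  s1 
   s1   s2  s4 
   s2   s4  s3 
 * s3   s3  s3 
   s4   s4  s4 
(> = start, * = accepting)

start=s0; accept=s3; s0-a>s4; s0-b>s1; s1-a>s2; s1-b>s4; s2-a>s4; s2-b>s3; s3-a>s3; s3-b>s3; s4-a>s4; s4-b>s4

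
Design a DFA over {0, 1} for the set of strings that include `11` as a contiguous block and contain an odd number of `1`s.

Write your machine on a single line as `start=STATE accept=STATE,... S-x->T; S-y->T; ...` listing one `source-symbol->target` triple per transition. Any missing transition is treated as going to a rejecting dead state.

start=S0; accept=S5; S0-0->S0; S0-1->S1; S1-0->S2; S1-1->S3; S2-0->S2; S2-1->S4; S3-0->S3; S3-1->S5; S4-0->S0; S4-1->S5; S5-0->S5; S5-1->S3

Build one automaton per condition and run them in lockstep. The first has 3 states tracking whether and how much of `11` has been seen; the second has 2 states tracking the count of `1`s modulo 2. A product state is a pair (one from each), accepting exactly when both do.
        0   1  
>  S0   S0  S1 
   S1   S2  S3 
   S2   S2  S4 
   S3   S3  S5 
   S4   S0  S5 
 * S5   S5  S3 
(> = start, * = accepting)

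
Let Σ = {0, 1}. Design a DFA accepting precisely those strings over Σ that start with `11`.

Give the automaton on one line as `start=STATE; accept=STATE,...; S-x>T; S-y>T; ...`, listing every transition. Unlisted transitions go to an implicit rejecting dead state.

Walk along `11` while the input agrees: from q0 take `1` to q1, and so on. Any deviation drops to the rejecting sink q3. Once q2 is reached the prefix is confirmed and every continuation is accepted.
A 4-state machine:
        0   1  
>  q0   q3  q1 
   q1   q3  q2 
 * q2   q2  q2 
   q3   q3  q3 
(> = start, * = accepting)

start=q0; accept=q2; q0-0>q3; q0-1>q1; q1-0>q3; q1-1>q2; q2-0>q2; q2-1>q2; q3-0>q3; q3-1>q3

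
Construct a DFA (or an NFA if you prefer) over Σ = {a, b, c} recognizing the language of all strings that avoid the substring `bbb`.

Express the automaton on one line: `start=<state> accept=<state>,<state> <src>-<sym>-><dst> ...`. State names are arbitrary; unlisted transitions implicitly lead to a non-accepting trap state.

Track partial matches of the forbidden pattern `bbb`. State s3 is a dead state reached once `bbb` has occurred; every other state accepts. s0 means no part of `bbb` is currently matched.
        a   b   c  
>* s0   s0  s1  s0 
 * s1   s0  s2  s0 
 * s2   s0  s3  s0 
   s3   s3  s3  s3 
(> = start, * = accepting)

start=s0 accept=s0,s1,s2 s0-a->s0 s0-b->s1 s0-c->s0 s1-a->s0 s1-b->s2 s1-c->s0 s2-a->s0 s2-b->s3 s2-c->s0 s3-a->s3 s3-b->s3 s3-c->s3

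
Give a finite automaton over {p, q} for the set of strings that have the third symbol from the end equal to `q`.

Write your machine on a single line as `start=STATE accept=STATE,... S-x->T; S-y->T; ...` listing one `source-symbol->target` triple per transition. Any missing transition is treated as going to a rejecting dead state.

A DFA must remember the last 3 symbols (since which symbol is third-to-last isn't known until the input ends). Use one state per possible window of the last ≤3 symbols; accept from those whose window starts with `q`.
          p    q  
>  s0     s1   s2 
   s1     s3   s4 
   s2     s5   s6 
   s3     s7   s8 
   s4     s9  s10 
   s5    s11  s12 
   s6    s13  s14 
   s7     s7   s8 
   s8     s9  s10 
   s9    s11  s12 
   s10   s13  s14 
 * s11    s7   s8 
 * s12    s9  s10 
 * s13   s11  s12 
 * s14   s13  s14 
(> = start, * = accepting)

start=s0; accept=s11,s12,s13,s14; s0-p->s1; s0-q->s2; s1-p->s3; s1-q->s4; s2-p->s5; s2-q->s6; s3-p->s7; s3-q->s8; s4-p->s9; s4-q->s10; s5-p->s11; s5-q->s12; s6-p->s13; s6-q->s14; s7-p->s7; s7-q->s8; s8-p->s9; s8-q->s10; s9-p->s11; s9-q->s12; s10-p->s13; s10-q->s14; s11-p->s7; s11-q->s8; s12-p->s9; s12-q->s10; s13-p->s11; s13-q->s12; s14-p->s13; s14-q->s14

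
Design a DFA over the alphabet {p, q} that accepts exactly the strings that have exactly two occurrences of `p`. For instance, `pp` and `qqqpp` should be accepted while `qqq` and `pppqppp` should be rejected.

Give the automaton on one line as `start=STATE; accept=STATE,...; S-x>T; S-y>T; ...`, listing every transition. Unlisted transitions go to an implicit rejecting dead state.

start=A; accept=C; A-p>B; A-q>A; B-p>C; B-q>B; C-p>D; C-q>C; D-p>D; D-q>D

Count `p`s, saturating at 3: states A through C mean 0 through 2 `p`s seen; D means more than 2. Each `p` increments (capped at D); other symbols loop. Accept from {C}.
       p  q 
>  A   B  A 
   B   C  B 
 * C   D  C 
   D   D  D 
(> = start, * = accepting)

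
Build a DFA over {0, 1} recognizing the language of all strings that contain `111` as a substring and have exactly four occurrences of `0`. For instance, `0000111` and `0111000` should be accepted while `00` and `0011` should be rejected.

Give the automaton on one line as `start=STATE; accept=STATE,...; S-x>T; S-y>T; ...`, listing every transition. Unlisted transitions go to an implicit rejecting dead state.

start=S0; accept=S20; S0-0>S1; S0-1>S2; S1-0>S3; S1-1>S4; S2-0>S1; S2-1>S5; S3-0>S6; S3-1>S7; S4-0>S3; S4-1>S8; S5-0>S1; S5-1>S9; S6-0>S10; S6-1>S11; S7-0>S6; S7-1>S12; S8-0>S3; S8-1>S13; S9-0>S13; S9-1>S9; S10-0>S14; S10-1>S15; S11-0>S10; S11-1>S16; S12-0>S6; S12-1>S17; S13-0>S17; S13-1>S13; S14-0>S14; S14-1>S14; S15-0>S14; S15-1>S18; S16-0>S10; S16-1>S19; S17-0>S19; S17-1>S17; S18-0>S14; S18-1>S20; S19-0>S20; S19-1>S19; S20-0>S14; S20-1>S20

Run two small machines in parallel and take their product. One (4 states) tracks whether and how much of `111` has been seen; the other (6 states) tracks the count of `0`s, saturating at 5. Each combined state is a pair, one component from each; accept when both components accept. After merging equivalent states the machine shrinks.
          0    1  
>  S0     S1   S2 
   S1     S3   S4 
   S2     S1   S5 
   S3     S6   S7 
   S4     S3   S8 
   S5     S1   S9 
   S6    S10  S11 
   S7     S6  S12 
   S8     S3  S13 
   S9    S13   S9 
   S10   S14  S15 
   S11   S10  S16 
   S12    S6  S17 
   S13   S17  S13 
   S14   S14  S14 
   S15   S14  S18 
   S16   S10  S19 
   S17   S19  S17 
   S18   S14  S20 
   S19   S20  S19 
 * S20   S14  S20 
(> = start, * = accepting)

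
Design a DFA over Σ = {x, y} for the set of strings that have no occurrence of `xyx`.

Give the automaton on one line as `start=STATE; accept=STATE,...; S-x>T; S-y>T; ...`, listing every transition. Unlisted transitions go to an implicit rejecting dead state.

start=s0; accept=s0,s1,s2; s0-x>s1; s0-y>s0; s1-x>s1; s1-y>s2; s2-x>s3; s2-y>s0; s3-x>s3; s3-y>s3

Track partial matches of the forbidden pattern `xyx`. State s3 is a dead state reached once `xyx` has occurred; every other state accepts. s0 means no part of `xyx` is currently matched.
With 4 states:
        x   y  
>* s0   s1  s0 
 * s1   s1  s2 
 * s2   s3  s0 
   s3   s3  s3 
(> = start, * = accepting)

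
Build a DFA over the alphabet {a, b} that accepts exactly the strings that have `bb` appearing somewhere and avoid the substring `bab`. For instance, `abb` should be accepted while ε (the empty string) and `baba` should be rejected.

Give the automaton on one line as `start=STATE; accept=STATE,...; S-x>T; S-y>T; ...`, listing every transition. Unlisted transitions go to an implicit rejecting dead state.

Run two small machines in parallel and take their product. The first has 3 states tracking whether and how much of `bb` has been seen; the second has 4 states tracking partial matches of the forbidden pattern `bab`. A product state is a pair (one from each), accepting exactly when both do.
        a   b  
>  S0   S0  S1 
   S1   S2  S3 
   S2   S0  S4 
 * S3   S5  S3 
   S4   S6  S7 
 * S5   S8  S7 
   S6   S6  S4 
   S7   S7  S7 
 * S8   S8  S3 
(> = start, * = accepting)

start=S0; accept=S3,S5,S8; S0-a>S0; S0-b>S1; S1-a>S2; S1-b>S3; S2-a>S0; S2-b>S4; S3-a>S5; S3-b>S3; S4-a>S6; S4-b>S7; S5-a>S8; S5-b>S7; S6-a>S6; S6-b>S4; S7-a>S7; S7-b>S7; S8-a>S8; S8-b>S3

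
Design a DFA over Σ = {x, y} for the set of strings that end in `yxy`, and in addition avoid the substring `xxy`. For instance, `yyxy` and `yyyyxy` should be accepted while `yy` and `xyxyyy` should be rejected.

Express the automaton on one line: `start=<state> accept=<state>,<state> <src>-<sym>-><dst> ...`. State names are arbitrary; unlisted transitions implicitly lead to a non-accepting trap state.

start=q0 accept=q5 q0-x->q1 q0-y->q2 q1-x->q3 q1-y->q2 q2-x->q4 q2-y->q2 q3-x->q3 q3-y->q3 q4-x->q3 q4-y->q5 q5-x->q4 q5-y->q2

Handle the two conditions separately and then intersect. The first has 4 states tracking how much of the suffix `yxy` has currently been matched; the second has 4 states tracking partial matches of the forbidden pattern `xxy`. A product state is a pair (one from each), accepting exactly when both do. Minimizing collapses redundant product states.
With 6 states:
        x   y  
>  q0   q1  q2 
   q1   q3  q2 
   q2   q4  q2 
   q3   q3  q3 
   q4   q3  q5 
 * q5   q4  q2 
(> = start, * = accepting)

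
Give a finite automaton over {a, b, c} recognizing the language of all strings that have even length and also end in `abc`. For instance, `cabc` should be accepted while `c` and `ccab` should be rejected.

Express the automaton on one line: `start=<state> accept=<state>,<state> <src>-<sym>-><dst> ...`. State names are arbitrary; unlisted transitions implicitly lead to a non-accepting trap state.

Run two small machines in parallel and take their product. One (2 states) tracks the input length modulo 2; the other (4 states) tracks how much of the suffix `abc` has currently been matched. Each combined state is a pair, one component from each; accept when both components accept. Equivalent product states are then merged.
A 5-state machine:
        a   b   c  
>  S0   S1  S1  S1 
   S1   S2  S0  S0 
   S2   S1  S3  S1 
   S3   S2  S0  S4 
 * S4   S1  S1  S1 
(> = start, * = accepting)

start=S0 accept=S4 S0-a->S1 S0-b->S1 S0-c->S1 S1-a->S2 S1-b->S0 S1-c->S0 S2-a->S1 S2-b->S3 S2-c->S1 S3-a->S2 S3-b->S0 S3-c->S4 S4-a->S1 S4-b->S1 S4-c->S1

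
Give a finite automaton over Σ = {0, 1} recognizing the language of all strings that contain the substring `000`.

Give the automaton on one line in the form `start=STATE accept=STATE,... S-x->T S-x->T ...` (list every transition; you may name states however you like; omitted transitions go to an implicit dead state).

Track how much of `000` has been matched so far: state s0 is no progress, s3 is the absorbing accept state reached once `000` has occurred. Intermediate states record partial matches; on a mismatch, fall back to the longest reusable overlap.
        0   1  
>  s0   s1  s0 
   s1   s2  s0 
   s2   s3  s0 
 * s3   s3  s3 
(> = start, * = accepting)

start=s0 accept=s3 s0-0->s1 s0-1->s0 s1-0->s2 s1-1->s0 s2-0->s3 s2-1->s0 s3-0->s3 s3-1->s3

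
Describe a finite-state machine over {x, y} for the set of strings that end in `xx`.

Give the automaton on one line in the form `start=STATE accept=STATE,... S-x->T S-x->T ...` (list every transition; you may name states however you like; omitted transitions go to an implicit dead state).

start=A accept=C A-x->B A-y->A B-x->C B-y->A C-x->C C-y->A

Let each state record the length of the longest suffix of the input read so far that is also a prefix of `xx`. B means the last symbol is `x`; C means the last 2 symbols are `xx`. Accept only at C, where the string currently ends in `xx`.
With 3 states:
       x  y 
>  A   B  A 
   B   C  A 
 * C   C  A 
(> = start, * = accepting)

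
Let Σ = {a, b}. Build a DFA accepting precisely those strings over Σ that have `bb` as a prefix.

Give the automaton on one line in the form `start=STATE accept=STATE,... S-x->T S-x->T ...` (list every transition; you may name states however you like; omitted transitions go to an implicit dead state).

start=S0 accept=S2 S0-a->S3 S0-b->S1 S1-a->S3 S1-b->S2 S2-a->S2 S2-b->S2 S3-a->S3 S3-b->S3

Check the first 2 symbols one by one: S0 through S1 record how many have matched `bb` so far; any wrong symbol goes to the dead state S3. After all 2 match we enter the accepting sink S2.
        a   b  
>  S0   S3  S1 
   S1   S3  S2 
 * S2   S2  S2 
   S3   S3  S3 
(> = start, * = accepting)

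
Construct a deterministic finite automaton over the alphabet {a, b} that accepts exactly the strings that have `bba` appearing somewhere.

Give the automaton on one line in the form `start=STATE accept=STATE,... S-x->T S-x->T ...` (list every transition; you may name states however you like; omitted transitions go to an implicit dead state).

States q0..q2 record the length of the longest prefix of `bba` that matches the current input suffix. Reaching q3 means `bba` has been seen, and we stay there forever. Accept from q3.
With 4 states:
        a   b  
>  q0   q0  q1 
   q1   q0  q2 
   q2   q3  q2 
 * q3   q3  q3 
(> = start, * = accepting)

start=q0 accept=q3 q0-a->q0 q0-b->q1 q1-a->q0 q1-b->q2 q2-a->q3 q2-b->q2 q3-a->q3 q3-b->q3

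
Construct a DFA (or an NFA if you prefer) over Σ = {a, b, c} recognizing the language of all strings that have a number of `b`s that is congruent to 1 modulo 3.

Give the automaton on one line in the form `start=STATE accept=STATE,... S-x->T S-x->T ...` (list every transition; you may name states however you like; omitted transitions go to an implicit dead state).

The only thing that matters is how many `b`s have appeared, reduced mod 3. Use one state per residue: q0 for 0, …, q2 for 2. Reading `b` moves to the next residue; anything else stays put. q1 is accepting.
With 3 states:
        a   b   c  
>  q0   q0  q1  q0 
 * q1   q1  q2  q1 
   q2   q2  q0  q2 
(> = start, * = accepting)

start=q0 accept=q1 q0-a->q0 q0-b->q1 q0-c->q0 q1-a->q1 q1-b->q2 q1-c->q1 q2-a->q2 q2-b->q0 q2-c->q2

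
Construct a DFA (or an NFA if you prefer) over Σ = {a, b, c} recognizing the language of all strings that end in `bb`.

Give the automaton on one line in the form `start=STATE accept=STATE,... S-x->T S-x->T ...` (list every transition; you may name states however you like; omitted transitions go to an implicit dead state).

Let each state record the length of the longest suffix of the input read so far that is also a prefix of `bb`. S1 means the last symbol is `b`; S2 means the last 2 symbols are `bb`. Accept only at S2, where the string currently ends in `bb`.
With 3 states:
        a   b   c  
>  S0   S0  S1  S0 
   S1   S0  S2  S0 
 * S2   S0  S2  S0 
(> = start, * = accepting)

start=S0 accept=S2 S0-a->S0 S0-b->S1 S0-c->S0 S1-a->S0 S1-b->S2 S1-c->S0 S2-a->S0 S2-b->S2 S2-c->S0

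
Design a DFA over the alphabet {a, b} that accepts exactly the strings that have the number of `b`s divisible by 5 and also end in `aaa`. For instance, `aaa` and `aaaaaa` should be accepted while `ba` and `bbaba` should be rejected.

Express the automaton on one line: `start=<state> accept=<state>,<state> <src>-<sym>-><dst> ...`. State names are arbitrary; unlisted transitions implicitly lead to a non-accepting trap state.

start=s0 accept=s5 s0-a->s1 s0-b->s2 s1-a->s3 s1-b->s2 s2-a->s2 s2-b->s4 s3-a->s5 s3-b->s2 s4-a->s4 s4-b->s6 s5-a->s5 s5-b->s2 s6-a->s6 s6-b->s7 s7-a->s7 s7-b->s0

Handle the two conditions separately and then intersect. One (5 states) tracks the count of `b`s modulo 5; the other (4 states) tracks how much of the suffix `aaa` has currently been matched. Each combined state is a pair, one component from each; accept when both components accept. Equivalent product states are then merged.
An 8-state machine:
        a   b  
>  s0   s1  s2 
   s1   s3  s2 
   s2   s2  s4 
   s3   s5  s2 
   s4   s4  s6 
 * s5   s5  s2 
   s6   s6  s7 
   s7   s7  s0 
(> = start, * = accepting)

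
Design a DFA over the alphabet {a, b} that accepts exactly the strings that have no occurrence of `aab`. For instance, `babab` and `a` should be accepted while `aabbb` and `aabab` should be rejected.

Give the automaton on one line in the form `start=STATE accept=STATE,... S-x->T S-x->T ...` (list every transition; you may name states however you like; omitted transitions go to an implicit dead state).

This is the complement of 'contains `aab`'. Use the same substring-matching states — q0 through q3 holding how much of `aab` has just been matched — but flip the accepting set: everything except the trap q3 accepts.
        a   b  
>* q0   q1  q0 
 * q1   q2  q0 
 * q2   q2  q3 
   q3   q3  q3 
(> = start, * = accepting)

start=q0 accept=q0,q1,q2 q0-a->q1 q0-b->q0 q1-a->q2 q1-b->q0 q2-a->q2 q2-b->q3 q3-a->q3 q3-b->q3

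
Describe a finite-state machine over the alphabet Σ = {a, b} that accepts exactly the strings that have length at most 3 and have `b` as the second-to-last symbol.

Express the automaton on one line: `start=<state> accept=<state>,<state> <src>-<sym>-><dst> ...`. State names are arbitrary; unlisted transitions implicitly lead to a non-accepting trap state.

start=q0 accept=q5,q6,q9,q10 q0-a->q1 q0-b->q2 q1-a->q3 q1-b->q4 q2-a->q5 q2-b->q6 q3-a->q7 q3-b->q8 q4-a->q9 q4-b->q10 q5-a->q7 q5-b->q8 q6-a->q9 q6-b->q10 q7-a->q11 q7-b->q12 q8-a->q13 q8-b->q14 q9-a->q11 q9-b->q12 q10-a->q13 q10-b->q14 q11-a->q11 q11-b->q12 q12-a->q13 q12-b->q14 q13-a->q11 q13-b->q12 q14-a->q13 q14-b->q14

Build one automaton per condition and run them in lockstep. The first has 5 states tracking the input length, saturating at 4; the second has 7 states tracking the last 2 symbols read. A product state is a pair (one from each), accepting exactly when both do.
A 15-state machine:
          a    b  
>  q0     q1   q2 
   q1     q3   q4 
   q2     q5   q6 
   q3     q7   q8 
   q4     q9  q10 
 * q5     q7   q8 
 * q6     q9  q10 
   q7    q11  q12 
   q8    q13  q14 
 * q9    q11  q12 
 * q10   q13  q14 
   q11   q11  q12 
   q12   q13  q14 
   q13   q11  q12 
   q14   q13  q14 
(> = start, * = accepting)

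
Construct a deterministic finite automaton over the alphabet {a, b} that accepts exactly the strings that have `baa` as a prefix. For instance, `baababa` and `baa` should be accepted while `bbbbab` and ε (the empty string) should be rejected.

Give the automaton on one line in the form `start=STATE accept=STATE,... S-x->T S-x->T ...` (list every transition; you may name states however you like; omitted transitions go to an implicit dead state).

start=s0 accept=s3 s0-a->s4 s0-b->s1 s1-a->s2 s1-b->s4 s2-a->s3 s2-b->s4 s3-a->s3 s3-b->s3 s4-a->s4 s4-b->s4

Check the first 3 symbols one by one: s0 through s2 record how many have matched `baa` so far; any wrong symbol goes to the dead state s4. After all 3 match we enter the accepting sink s3.
        a   b  
>  s0   s4  s1 
   s1   s2  s4 
   s2   s3  s4 
 * s3   s3  s3 
   s4   s4  s4 
(> = start, * = accepting)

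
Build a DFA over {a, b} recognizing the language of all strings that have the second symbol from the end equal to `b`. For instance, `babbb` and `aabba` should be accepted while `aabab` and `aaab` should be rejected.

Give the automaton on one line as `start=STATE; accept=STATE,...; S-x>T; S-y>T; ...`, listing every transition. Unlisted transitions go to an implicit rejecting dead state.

Because acceptance depends on a position counted from the end, the machine has to buffer the most recent 2 symbols. Make each state the string of the last up-to-2 symbols read; on input `x` shift the window left and append `x`. Accept when the buffered window has length 2 and begins with `b`.
A 7-state machine:
        a   b  
>  S0   S1  S2 
   S1   S3  S4 
   S2   S5  S6 
   S3   S3  S4 
   S4   S5  S6 
 * S5   S3  S4 
 * S6   S5  S6 
(> = start, * = accepting)

start=S0; accept=S5,S6; S0-a>S1; S0-b>S2; S1-a>S3; S1-b>S4; S2-a>S5; S2-b>S6; S3-a>S3; S3-b>S4; S4-a>S5; S4-b>S6; S5-a>S3; S5-b>S4; S6-a>S5; S6-b>S6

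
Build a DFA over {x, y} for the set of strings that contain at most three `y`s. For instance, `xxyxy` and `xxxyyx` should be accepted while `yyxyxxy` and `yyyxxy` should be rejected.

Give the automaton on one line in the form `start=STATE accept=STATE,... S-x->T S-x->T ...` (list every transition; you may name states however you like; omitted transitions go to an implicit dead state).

start=q0 accept=q0,q1,q2,q3 q0-x->q0 q0-y->q1 q1-x->q1 q1-y->q2 q2-x->q2 q2-y->q3 q3-x->q3 q3-y->q4 q4-x->q4 q4-y->q4

Only the number of `y`s matters, and only up to 4. Make a chain q0 → q1 → q2 → q3 → q4 advanced by each `y` (with q4 absorbing); every other symbol self-loops. The accepting set is {q0, q1, q2, q3}.
A 5-state machine:
        x   y  
>* q0   q0  q1 
 * q1   q1  q2 
 * q2   q2  q3 
 * q3   q3  q4 
   q4   q4  q4 
(> = start, * = accepting)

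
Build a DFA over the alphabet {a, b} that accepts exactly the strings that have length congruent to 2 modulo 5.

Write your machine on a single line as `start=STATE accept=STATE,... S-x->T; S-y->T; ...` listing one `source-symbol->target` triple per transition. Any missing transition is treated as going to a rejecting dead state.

Only the length mod 5 matters, so use a 5-cycle: from any state, every input symbol moves to the next state, wrapping S4 back to S0. Mark S2 accepting.
        a   b  
>  S0   S1  S1 
   S1   S2  S2 
 * S2   S3  S3 
   S3   S4  S4 
   S4   S0  S0 
(> = start, * = accepting)

start=S0; accept=S2; S0-a->S1; S0-b->S1; S1-a->S2; S1-b->S2; S2-a->S3; S2-b->S3; S3-a->S4; S3-b->S4; S4-a->S0; S4-b->S0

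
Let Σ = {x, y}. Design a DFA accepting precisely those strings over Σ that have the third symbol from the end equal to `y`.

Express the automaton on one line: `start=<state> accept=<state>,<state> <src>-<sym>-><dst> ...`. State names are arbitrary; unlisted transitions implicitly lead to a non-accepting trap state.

A DFA must remember the last 3 symbols (since which symbol is third-to-last isn't known until the input ends). Use one state per possible window of the last ≤3 symbols; accept from those whose window starts with `y`.
With 15 states:
          x    y  
>  q0     q1   q2 
   q1     q3   q4 
   q2     q5   q6 
   q3     q7   q8 
   q4     q9  q10 
   q5    q11  q12 
   q6    q13  q14 
   q7     q7   q8 
   q8     q9  q10 
   q9    q11  q12 
   q10   q13  q14 
 * q11    q7   q8 
 * q12    q9  q10 
 * q13   q11  q12 
 * q14   q13  q14 
(> = start, * = accepting)

start=q0 accept=q11,q12,q13,q14 q0-x->q1 q0-y->q2 q1-x->q3 q1-y->q4 q2-x->q5 q2-y->q6 q3-x->q7 q3-y->q8 q4-x->q9 q4-y->q10 q5-x->q11 q5-y->q12 q6-x->q13 q6-y->q14 q7-x->q7 q7-y->q8 q8-x->q9 q8-y->q10 q9-x->q11 q9-y->q12 q10-x->q13 q10-y->q14 q11-x->q7 q11-y->q8 q12-x->q9 q12-y->q10 q13-x->q11 q13-y->q12 q14-x->q13 q14-y->q14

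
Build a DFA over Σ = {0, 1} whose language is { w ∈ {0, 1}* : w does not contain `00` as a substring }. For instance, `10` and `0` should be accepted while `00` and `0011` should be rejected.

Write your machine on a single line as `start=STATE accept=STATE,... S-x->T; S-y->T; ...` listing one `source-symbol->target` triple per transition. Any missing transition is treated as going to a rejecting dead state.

This is the complement of 'contains `00`'. Use the same substring-matching states — q0 through q2 holding how much of `00` has just been matched — but flip the accepting set: everything except the trap q2 accepts.
        0   1  
>* q0   q1  q0 
 * q1   q2  q0 
   q2   q2  q2 
(> = start, * = accepting)

start=q0; accept=q0,q1; q0-0->q1; q0-1->q0; q1-0->q2; q1-1->q0; q2-0->q2; q2-1->q2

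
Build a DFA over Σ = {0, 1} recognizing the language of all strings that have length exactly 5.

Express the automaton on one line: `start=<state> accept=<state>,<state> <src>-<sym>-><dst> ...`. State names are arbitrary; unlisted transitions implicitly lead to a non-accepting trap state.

We only need to distinguish lengths 0, 1, …, 5, and '>5'. Chain S0 → S1 → S2 → S3 → S4 → S5 → S6 on every symbol, with S6 looping. Accepting states: {S5}.
A 7-state machine:
        0   1  
>  S0   S1  S1 
   S1   S2  S2 
   S2   S3  S3 
   S3   S4  S4 
   S4   S5  S5 
 * S5   S6  S6 
   S6   S6  S6 
(> = start, * = accepting)

start=S0 accept=S5 S0-0->S1 S0-1->S1 S1-0->S2 S1-1->S2 S2-0->S3 S2-1->S3 S3-0->S4 S3-1->S4 S4-0->S5 S4-1->S5 S5-0->S6 S5-1->S6 S6-0->S6 S6-1->S6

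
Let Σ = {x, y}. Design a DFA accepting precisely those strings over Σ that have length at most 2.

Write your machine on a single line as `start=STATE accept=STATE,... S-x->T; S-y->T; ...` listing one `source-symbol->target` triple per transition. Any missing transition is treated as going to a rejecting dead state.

start=q0; accept=q0,q1,q2; q0-x->q1; q0-y->q1; q1-x->q2; q1-y->q2; q2-x->q3; q2-y->q3; q3-x->q3; q3-y->q3

We only need to distinguish lengths 0, 1, …, 2, and '>2'. Chain q0 → q1 → q2 → q3 on every symbol, with q3 looping. Accepting states: {q0, q1, q2}.
With 4 states:
        x   y  
>* q0   q1  q1 
 * q1   q2  q2 
 * q2   q3  q3 
   q3   q3  q3 
(> = start, * = accepting)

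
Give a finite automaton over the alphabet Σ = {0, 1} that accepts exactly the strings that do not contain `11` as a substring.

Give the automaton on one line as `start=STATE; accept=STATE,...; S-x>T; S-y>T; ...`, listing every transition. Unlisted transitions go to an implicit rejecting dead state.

start=A; accept=A,B; A-0>A; A-1>B; B-0>A; B-1>C; C-0>C; C-1>C

Track partial matches of the forbidden pattern `11`. State C is a dead state reached once `11` has occurred; every other state accepts. A means no part of `11` is currently matched.
A 3-state machine:
       0  1 
>* A   A  B 
 * B   A  C 
   C   C  C 
(> = start, * = accepting)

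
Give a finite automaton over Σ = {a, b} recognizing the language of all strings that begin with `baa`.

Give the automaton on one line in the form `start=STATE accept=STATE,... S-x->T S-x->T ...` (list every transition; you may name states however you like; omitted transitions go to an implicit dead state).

start=s0 accept=s3 s0-a->s4 s0-b->s1 s1-a->s2 s1-b->s4 s2-a->s3 s2-b->s4 s3-a->s3 s3-b->s3 s4-a->s4 s4-b->s4

Check the first 3 symbols one by one: s0 through s2 record how many have matched `baa` so far; any wrong symbol goes to the dead state s4. After all 3 match we enter the accepting sink s3.
        a   b  
>  s0   s4  s1 
   s1   s2  s4 
   s2   s3  s4 
 * s3   s3  s3 
   s4   s4  s4 
(> = start, * = accepting)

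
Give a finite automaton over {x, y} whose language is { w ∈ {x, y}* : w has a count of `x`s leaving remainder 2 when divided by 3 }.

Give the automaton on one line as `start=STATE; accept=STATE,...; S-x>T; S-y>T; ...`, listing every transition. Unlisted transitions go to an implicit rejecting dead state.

The only thing that matters is how many `x`s have appeared, reduced mod 3. Use one state per residue: S0 for 0, …, S2 for 2. Reading `x` moves to the next residue; anything else stays put. S2 is accepting.
A 3-state machine:
        x   y  
>  S0   S1  S0 
   S1   S2  S1 
 * S2   S0  S2 
(> = start, * = accepting)

start=S0; accept=S2; S0-x>S1; S0-y>S0; S1-x>S2; S1-y>S1; S2-x>S0; S2-y>S2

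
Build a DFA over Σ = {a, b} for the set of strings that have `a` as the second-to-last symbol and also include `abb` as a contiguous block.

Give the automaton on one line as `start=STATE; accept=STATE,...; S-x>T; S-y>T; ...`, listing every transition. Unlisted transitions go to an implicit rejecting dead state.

start=s0; accept=s5,s6; s0-a>s1; s0-b>s0; s1-a>s1; s1-b>s2; s2-a>s1; s2-b>s3; s3-a>s4; s3-b>s3; s4-a>s5; s4-b>s6; s5-a>s5; s5-b>s6; s6-a>s4; s6-b>s3

Handle the two conditions separately and then intersect. One (7 states) tracks the last 2 symbols read; the other (4 states) tracks whether and how much of `abb` has been seen. Each combined state is a pair, one component from each; accept when both components accept. Equivalent product states are then merged.
7 states suffice.
        a   b  
>  s0   s1  s0 
   s1   s1  s2 
   s2   s1  s3 
   s3   s4  s3 
   s4   s5  s6 
 * s5   s5  s6 
 * s6   s4  s3 
(> = start, * = accepting)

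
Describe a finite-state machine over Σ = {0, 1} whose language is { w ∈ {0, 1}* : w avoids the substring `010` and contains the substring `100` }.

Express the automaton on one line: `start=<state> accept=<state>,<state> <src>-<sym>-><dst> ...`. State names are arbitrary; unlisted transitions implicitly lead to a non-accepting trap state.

start=S0 accept=S6,S7,S8 S0-0->S1 S0-1->S2 S1-0->S1 S1-1->S3 S2-0->S4 S2-1->S2 S3-0->S5 S3-1->S2 S4-0->S6 S4-1->S3 S5-0->S5 S5-1->S5 S6-0->S6 S6-1->S7 S7-0->S5 S7-1->S8 S8-0->S6 S8-1->S8

Build one automaton per condition and run them in lockstep. The first has 4 states tracking partial matches of the forbidden pattern `010`; the second has 4 states tracking whether and how much of `100` has been seen. A product state is a pair (one from each), accepting exactly when both do. After merging equivalent states the machine shrinks.
9 states suffice.
        0   1  
>  S0   S1  S2 
   S1   S1  S3 
   S2   S4  S2 
   S3   S5  S2 
   S4   S6  S3 
   S5   S5  S5 
 * S6   S6  S7 
 * S7   S5  S8 
 * S8   S6  S8 
(> = start, * = accepting)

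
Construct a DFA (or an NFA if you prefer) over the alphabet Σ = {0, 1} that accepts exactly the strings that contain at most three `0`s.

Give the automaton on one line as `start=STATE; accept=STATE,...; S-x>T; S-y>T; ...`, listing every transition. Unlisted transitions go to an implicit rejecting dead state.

start=q0; accept=q0,q1,q2,q3; q0-0>q1; q0-1>q0; q1-0>q2; q1-1>q1; q2-0>q3; q2-1>q2; q3-0>q4; q3-1>q3; q4-0>q4; q4-1>q4

Count `0`s, saturating at 4: states q0 through q3 mean 0 through 3 `0`s seen; q4 means more than 3. Each `0` increments (capped at q4); other symbols loop. Accept from {q0, q1, q2, q3}.
        0   1  
>* q0   q1  q0 
 * q1   q2  q1 
 * q2   q3  q2 
 * q3   q4  q3 
   q4   q4  q4 
(> = start, * = accepting)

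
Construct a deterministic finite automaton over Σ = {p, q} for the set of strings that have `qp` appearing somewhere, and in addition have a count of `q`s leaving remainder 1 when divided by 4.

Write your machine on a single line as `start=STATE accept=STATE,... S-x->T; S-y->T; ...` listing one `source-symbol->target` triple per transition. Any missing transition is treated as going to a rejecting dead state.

start=A; accept=C; A-p->A; A-q->B; B-p->C; B-q->D; C-p->C; C-q->E; D-p->E; D-q->F; E-p->E; E-q->G; F-p->G; F-q->H; G-p->G; G-q->I; H-p->I; H-q->B; I-p->I; I-q->C

Build one automaton per condition and run them in lockstep. One (3 states) tracks whether and how much of `qp` has been seen; the other (4 states) tracks the count of `q`s modulo 4. Each combined state is a pair, one component from each; accept when both components accept.
9 states suffice.
       p  q 
>  A   A  B 
   B   C  D 
 * C   C  E 
   D   E  F 
   E   E  G 
   F   G  H 
   G   G  I 
   H   I  B 
   I   I  C 
(> = start, * = accepting)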